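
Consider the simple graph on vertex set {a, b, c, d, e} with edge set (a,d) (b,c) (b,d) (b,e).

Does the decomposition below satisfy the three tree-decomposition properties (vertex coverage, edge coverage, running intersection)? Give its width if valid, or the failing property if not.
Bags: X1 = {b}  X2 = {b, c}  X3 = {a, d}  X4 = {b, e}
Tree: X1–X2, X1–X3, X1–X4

No — edge (d,b) lies in no bag.

A tree decomposition must satisfy three properties: every vertex lies in some bag; for every edge, both endpoints lie together in some bag; and for every vertex, the bags containing it form a connected subtree. Here edge (d,b) lies in no bag, so the decomposition is invalid.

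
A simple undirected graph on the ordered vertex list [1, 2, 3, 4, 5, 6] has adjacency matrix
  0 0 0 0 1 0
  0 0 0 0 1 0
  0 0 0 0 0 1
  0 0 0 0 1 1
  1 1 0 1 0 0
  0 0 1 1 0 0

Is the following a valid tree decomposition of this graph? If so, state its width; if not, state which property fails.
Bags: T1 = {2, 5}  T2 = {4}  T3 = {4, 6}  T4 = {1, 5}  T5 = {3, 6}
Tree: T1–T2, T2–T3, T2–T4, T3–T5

No — edge (5,4) lies in no bag.

A tree decomposition must satisfy three properties: every vertex lies in some bag; for every edge, both endpoints lie together in some bag; and for every vertex, the bags containing it form a connected subtree. Here edge (5,4) lies in no bag, so the decomposition is invalid.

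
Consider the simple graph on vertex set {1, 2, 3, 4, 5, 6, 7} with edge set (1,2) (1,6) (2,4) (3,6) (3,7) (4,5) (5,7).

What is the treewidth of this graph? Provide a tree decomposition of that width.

Treewidth 2.
Bags: B1 = {3, 5, 7}  B2 = {3, 5, 6}  B3 = {1, 5, 6}  B4 = {1, 2, 5}  B5 = {2, 4, 5}
Tree: B1–B2, B2–B3, B3–B4, B4–B5

Every bag has size at most 3, so the width is 3 − 1 = 2 and tw(G) ≤ 2. The edges 5–7–3–6–1–2–4–5 form a cycle, so G is not a tree and its treewidth is at least 2. Combining the bounds, tw(G) = 2.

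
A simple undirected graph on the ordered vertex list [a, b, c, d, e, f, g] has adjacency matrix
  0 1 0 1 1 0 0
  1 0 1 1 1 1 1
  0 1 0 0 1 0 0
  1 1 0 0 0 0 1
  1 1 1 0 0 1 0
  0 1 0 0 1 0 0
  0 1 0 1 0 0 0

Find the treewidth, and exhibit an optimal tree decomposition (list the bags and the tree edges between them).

Each bag holds 3 vertices, so the decomposition has width 2, which upper-bounds the treewidth. For the lower bound, the 3 vertices {b, d, g} are pairwise adjacent, and any tree decomposition puts a clique entirely inside one bag — forcing width ≥ 2. The upper and lower bounds meet at 2, so that is the treewidth.

Treewidth 2.
One such decomposition:
Bags: B1 = {b, e, f}  B2 = {a, b, e}  B3 = {a, b, d}  B4 = {b, d, g}  B5 = {b, c, e}
Tree: B1–B2, B2–B3, B3–B4, B2–B5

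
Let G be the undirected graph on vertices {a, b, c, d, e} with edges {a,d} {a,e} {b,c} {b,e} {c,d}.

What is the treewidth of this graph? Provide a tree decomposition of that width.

Each bag holds 3 vertices, so the decomposition has width 2, which upper-bounds the treewidth. For the lower bound, G contains the cycle b–c–d–a–e–b, so G is not a forest; only forests have treewidth ≤ 1, hence tw(G) ≥ 2. Therefore the treewidth is 2.

Treewidth 2.
Bags: B1 = {b, c, d}  B2 = {a, b, d}  B3 = {a, b, e}
Tree: B1–B2, B2–B3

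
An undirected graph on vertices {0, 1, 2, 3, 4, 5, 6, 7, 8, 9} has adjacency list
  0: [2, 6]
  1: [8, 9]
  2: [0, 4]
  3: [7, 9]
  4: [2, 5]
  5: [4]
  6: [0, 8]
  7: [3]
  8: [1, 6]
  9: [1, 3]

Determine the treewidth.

A width-1 tree decomposition is:
Bags: B1 = {4, 5}  B2 = {2, 4}  B3 = {0, 2}  B4 = {0, 6}  B5 = {6, 8}  B6 = {1, 8}  B7 = {1, 9}  B8 = {3, 9}  B9 = {3, 7}
Tree: B1–B2, B2–B3, B3–B4, B4–B5, B5–B6, B6–B7, B7–B8, B8–B9
The largest bag has 2 vertices, giving width 1; this decomposition certifies tw(G) ≤ 1. G has an edge, so its treewidth is at least 1. Therefore the treewidth is 1.

1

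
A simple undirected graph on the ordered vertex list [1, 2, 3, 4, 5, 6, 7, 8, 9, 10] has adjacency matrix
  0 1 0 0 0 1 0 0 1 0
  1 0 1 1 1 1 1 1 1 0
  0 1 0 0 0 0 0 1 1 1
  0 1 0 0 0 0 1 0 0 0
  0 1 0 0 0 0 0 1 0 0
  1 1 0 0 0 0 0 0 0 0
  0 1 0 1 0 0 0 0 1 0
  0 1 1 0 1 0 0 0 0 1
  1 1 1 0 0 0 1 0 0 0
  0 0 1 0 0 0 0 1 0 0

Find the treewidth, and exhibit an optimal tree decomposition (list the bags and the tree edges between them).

Treewidth 2.
One such decomposition:
Bags: B1 = {2, 7, 9}  B2 = {1, 2, 9}  B3 = {1, 2, 6}  B4 = {2, 3, 9}  B5 = {2, 3, 8}  B6 = {2, 5, 8}  B7 = {3, 8, 10}  B8 = {2, 4, 7}
Tree: B1–B2, B2–B3, B2–B4, B4–B5, B5–B6, B5–B7, B1–B8

The largest bag has 3 vertices, giving width 2; this decomposition certifies tw(G) ≤ 2. Conversely, {2, 4, 7} is a clique of size 3, and the vertices of any clique must share a bag in every tree decomposition; so some bag has ≥ 3 vertices and tw(G) ≥ 2. The upper and lower bounds meet at 2, so that is the treewidth.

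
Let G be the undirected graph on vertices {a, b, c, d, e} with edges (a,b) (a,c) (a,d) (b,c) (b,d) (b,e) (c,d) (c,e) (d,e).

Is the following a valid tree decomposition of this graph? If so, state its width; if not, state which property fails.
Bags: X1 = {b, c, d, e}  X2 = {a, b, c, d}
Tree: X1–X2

Yes; width 3.

Vertex coverage: the bags together contain {a, b, c, d, e}, the full vertex set. Edge coverage: each edge of G has both endpoints in at least one bag. Running intersection: for every vertex, the bags containing it form a connected subtree. All three properties hold, so this is a valid tree decomposition of width max|bag| − 1 = 3, and hence tw(G) ≤ 3.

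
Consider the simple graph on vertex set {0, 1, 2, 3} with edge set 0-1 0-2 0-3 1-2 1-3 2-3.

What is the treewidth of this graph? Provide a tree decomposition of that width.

With just one bag of size 4, the width is 4 − 1 = 3, so tw(G) ≤ 3. Conversely, {0, 1, 2, 3} is a clique of size 4, and the vertices of any clique must share a bag in every tree decomposition; so some bag has ≥ 4 vertices and tw(G) ≥ 3. Combining the bounds, tw(G) = 3.

Treewidth 3.
Bags: B1 = {0, 1, 2, 3}
Tree: (single bag)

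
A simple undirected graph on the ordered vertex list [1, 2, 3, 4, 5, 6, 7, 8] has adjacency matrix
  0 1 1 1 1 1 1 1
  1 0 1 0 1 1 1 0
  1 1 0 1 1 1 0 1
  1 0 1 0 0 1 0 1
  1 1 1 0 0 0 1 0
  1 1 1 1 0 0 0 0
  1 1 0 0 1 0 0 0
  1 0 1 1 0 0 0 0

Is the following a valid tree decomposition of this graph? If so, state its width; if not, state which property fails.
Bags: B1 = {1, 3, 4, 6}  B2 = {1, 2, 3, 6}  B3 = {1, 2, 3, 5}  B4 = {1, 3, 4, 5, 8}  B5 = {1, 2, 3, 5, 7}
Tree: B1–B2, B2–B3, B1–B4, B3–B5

A tree decomposition must satisfy three properties: every vertex lies in some bag; for every edge, both endpoints lie together in some bag; and for every vertex, the bags containing it form a connected subtree. Here bags containing vertex 5 are not connected in the tree, so the decomposition is invalid.

No — bags containing vertex 5 are not connected in the tree.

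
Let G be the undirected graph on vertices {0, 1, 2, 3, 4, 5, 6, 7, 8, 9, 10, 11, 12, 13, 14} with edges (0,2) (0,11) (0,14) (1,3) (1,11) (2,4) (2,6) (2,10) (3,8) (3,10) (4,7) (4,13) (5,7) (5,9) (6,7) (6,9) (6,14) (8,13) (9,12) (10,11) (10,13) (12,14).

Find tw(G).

A width-3 tree decomposition is:
Bags: B1 = {1, 3, 8, 11}  B2 = {3, 8, 10, 11}  B3 = {8, 10, 11, 13}  B4 = {0, 10, 11, 13}  B5 = {0, 2, 10, 13}  B6 = {0, 2, 4, 13}  B7 = {0, 2, 4, 14}  B8 = {2, 4, 6, 14}  B9 = {4, 6, 7, 14}  B10 = {6, 7, 12, 14}  B11 = {6, 7, 9, 12}  B12 = {5, 7, 9, 12}
Tree: B1–B2, B2–B3, B3–B4, B4–B5, B5–B6, B6–B7, B7–B8, B8–B9, B9–B10, B10–B11, B11–B12
Each bag holds 4 vertices, so the decomposition has width 3, which upper-bounds the treewidth. For the lower bound: the 4 vertex sets {1,3,8}, {11}, {10}, {0,2,4,13} are disjoint, each induces a connected subgraph, and every pair is joined by at least one edge of G. Contracting each set to a single vertex therefore yields K_{4} as a minor, and since treewidth is minor-monotone, tw(G) ≥ tw(K_{4}) = 3. Therefore the treewidth is 3.

3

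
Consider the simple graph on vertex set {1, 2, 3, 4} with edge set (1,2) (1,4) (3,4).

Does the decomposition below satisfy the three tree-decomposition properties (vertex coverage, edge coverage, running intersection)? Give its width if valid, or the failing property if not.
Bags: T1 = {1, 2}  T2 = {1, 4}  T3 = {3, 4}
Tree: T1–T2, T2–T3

Vertex coverage: the bags together contain {1, 2, 3, 4}, the full vertex set. Edge coverage: each edge of G has both endpoints in at least one bag. Running intersection: for every vertex, the bags containing it form a connected subtree. All three properties hold, so this is a valid tree decomposition of width max|bag| − 1 = 1, and hence tw(G) ≤ 1.

Yes; width 1.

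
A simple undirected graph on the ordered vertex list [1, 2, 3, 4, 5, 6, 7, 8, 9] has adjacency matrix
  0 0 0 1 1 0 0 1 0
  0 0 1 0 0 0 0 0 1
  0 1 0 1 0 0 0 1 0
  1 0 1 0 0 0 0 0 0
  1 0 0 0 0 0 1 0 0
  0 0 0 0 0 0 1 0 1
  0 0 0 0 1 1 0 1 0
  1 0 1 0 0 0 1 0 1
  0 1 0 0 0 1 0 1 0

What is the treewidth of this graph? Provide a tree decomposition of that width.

The largest bag has 4 vertices, giving width 3; this decomposition certifies tw(G) ≤ 3. For the lower bound: the 4 vertex sets {2,6,9}, {7}, {8}, {1,3,4,5} are disjoint, each induces a connected subgraph, and every pair is joined by at least one edge of G. Contracting each set to a single vertex therefore yields K_{4} as a minor, and since treewidth is minor-monotone, tw(G) ≥ tw(K_{4}) = 3. Combining the bounds, tw(G) = 3.

Treewidth 3.
One such decomposition:
Bags: B1 = {2, 6, 7, 9}  B2 = {2, 7, 8, 9}  B3 = {2, 3, 7, 8}  B4 = {3, 5, 7, 8}  B5 = {1, 3, 5, 8}  B6 = {1, 3, 4, 5}
Tree: B1–B2, B2–B3, B3–B4, B4–B5, B5–B6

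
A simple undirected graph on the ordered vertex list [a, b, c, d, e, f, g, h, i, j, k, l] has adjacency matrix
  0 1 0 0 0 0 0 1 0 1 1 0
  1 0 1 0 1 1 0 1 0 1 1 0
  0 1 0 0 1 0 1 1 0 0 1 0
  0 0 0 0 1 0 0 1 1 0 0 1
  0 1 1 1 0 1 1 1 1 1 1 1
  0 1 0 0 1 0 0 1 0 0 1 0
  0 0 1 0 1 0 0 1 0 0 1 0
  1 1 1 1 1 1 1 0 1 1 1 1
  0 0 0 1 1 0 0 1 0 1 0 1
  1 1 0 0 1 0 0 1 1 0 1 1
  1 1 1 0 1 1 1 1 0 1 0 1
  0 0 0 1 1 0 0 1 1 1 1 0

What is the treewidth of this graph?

4

A width-4 tree decomposition is:
Bags: B1 = {e, h, i, j, l}  B2 = {e, h, j, k, l}  B3 = {b, e, h, j, k}  B4 = {a, b, h, j, k}  B5 = {b, c, e, h, k}  B6 = {c, e, g, h, k}  B7 = {b, e, f, h, k}  B8 = {d, e, h, i, l}
Tree: B1–B2, B2–B3, B3–B4, B3–B5, B5–B6, B5–B7, B1–B8
The largest bag has 5 vertices, giving width 4; this decomposition certifies tw(G) ≤ 4. Conversely, {d, e, h, i, l} is a clique of size 5, and the vertices of any clique must share a bag in every tree decomposition; so some bag has ≥ 5 vertices and tw(G) ≥ 4. Hence tw(G) = 4 exactly.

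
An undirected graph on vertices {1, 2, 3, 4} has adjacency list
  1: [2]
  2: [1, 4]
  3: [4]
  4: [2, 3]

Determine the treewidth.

1

A width-1 tree decomposition is:
Bags: B1 = {3, 4}  B2 = {2, 4}  B3 = {1, 2}
Tree: B1–B2, B2–B3
The largest bag has 2 vertices, giving width 1; this decomposition certifies tw(G) ≤ 1. G has an edge, so its treewidth is at least 1. The upper and lower bounds meet at 1, so that is the treewidth.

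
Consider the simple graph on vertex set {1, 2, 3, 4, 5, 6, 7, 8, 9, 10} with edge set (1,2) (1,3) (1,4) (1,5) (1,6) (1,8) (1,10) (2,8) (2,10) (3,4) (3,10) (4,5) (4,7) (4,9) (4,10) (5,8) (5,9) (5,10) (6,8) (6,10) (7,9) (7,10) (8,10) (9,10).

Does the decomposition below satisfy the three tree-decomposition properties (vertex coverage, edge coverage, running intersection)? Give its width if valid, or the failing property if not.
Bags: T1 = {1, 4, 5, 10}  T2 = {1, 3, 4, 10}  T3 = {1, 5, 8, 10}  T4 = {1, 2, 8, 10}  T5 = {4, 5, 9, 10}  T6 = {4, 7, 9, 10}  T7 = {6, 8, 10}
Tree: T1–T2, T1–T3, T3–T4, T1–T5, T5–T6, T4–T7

No — edge (1,6) lies in no bag.

A tree decomposition must satisfy three properties: every vertex lies in some bag; for every edge, both endpoints lie together in some bag; and for every vertex, the bags containing it form a connected subtree. Here edge (1,6) lies in no bag, so the decomposition is invalid.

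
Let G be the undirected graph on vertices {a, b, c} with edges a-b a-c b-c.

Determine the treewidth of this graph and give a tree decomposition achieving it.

A single bag containing all 3 vertices is trivially a valid decomposition of width 2. On the other hand G contains the 3-clique {a, b, c}. A clique must lie in a single bag of any decomposition, so no decomposition can have width below 2. The upper and lower bounds meet at 2, so that is the treewidth.

Treewidth 2.
One such decomposition:
Bags: B1 = {a, b, c}
Tree: (single bag)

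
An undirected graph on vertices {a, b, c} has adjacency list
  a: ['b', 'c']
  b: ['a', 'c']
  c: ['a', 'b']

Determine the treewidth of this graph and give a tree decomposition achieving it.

Treewidth 2.
One optimal decomposition is:
Bags: B1 = {a, b, c}
Tree: (single bag)

A single bag containing all 3 vertices is trivially a valid decomposition of width 2. For the lower bound, the 3 vertices {a, b, c} are pairwise adjacent, and any tree decomposition puts a clique entirely inside one bag — forcing width ≥ 2. Therefore the treewidth is 2.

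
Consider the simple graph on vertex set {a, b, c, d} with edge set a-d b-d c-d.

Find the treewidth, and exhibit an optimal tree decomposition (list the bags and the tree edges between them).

Every bag has size at most 2, so the width is 2 − 1 = 1 and tw(G) ≤ 1. Since G has at least one edge (e.g. d–a), it is not an edgeless graph, so tw(G) ≥ 1. The upper and lower bounds meet at 1, so that is the treewidth.

Treewidth 1.
One such decomposition:
Bags: B1 = {a, d}  B2 = {c, d}  B3 = {b, d}
Tree: B1–B2, B1–B3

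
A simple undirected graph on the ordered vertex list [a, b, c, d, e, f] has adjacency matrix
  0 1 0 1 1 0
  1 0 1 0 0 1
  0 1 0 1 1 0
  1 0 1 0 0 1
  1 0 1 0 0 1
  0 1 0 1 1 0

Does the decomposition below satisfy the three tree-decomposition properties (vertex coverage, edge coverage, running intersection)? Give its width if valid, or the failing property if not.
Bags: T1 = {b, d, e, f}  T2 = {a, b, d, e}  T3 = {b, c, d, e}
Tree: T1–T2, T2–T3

Yes; width 3.

Vertex coverage: the bags together contain {a, b, c, d, e, f}, the full vertex set. Edge coverage: each edge of G has both endpoints in at least one bag. Running intersection: for every vertex, the bags containing it form a connected subtree. All three properties hold, so this is a valid tree decomposition of width max|bag| − 1 = 3, and hence tw(G) ≤ 3.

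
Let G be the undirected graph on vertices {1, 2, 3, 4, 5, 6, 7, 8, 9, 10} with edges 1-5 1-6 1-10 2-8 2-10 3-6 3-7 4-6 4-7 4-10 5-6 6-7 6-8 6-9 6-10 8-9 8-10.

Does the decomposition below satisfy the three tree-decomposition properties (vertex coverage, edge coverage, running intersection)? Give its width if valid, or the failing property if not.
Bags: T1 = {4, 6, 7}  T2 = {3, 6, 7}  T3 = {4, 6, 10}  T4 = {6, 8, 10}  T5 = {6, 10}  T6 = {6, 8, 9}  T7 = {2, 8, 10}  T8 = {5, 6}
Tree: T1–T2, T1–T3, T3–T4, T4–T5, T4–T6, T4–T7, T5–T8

No — vertex 1 appears in no bag.

A tree decomposition must satisfy three properties: every vertex lies in some bag; for every edge, both endpoints lie together in some bag; and for every vertex, the bags containing it form a connected subtree. Here vertex 1 appears in no bag, so the decomposition is invalid.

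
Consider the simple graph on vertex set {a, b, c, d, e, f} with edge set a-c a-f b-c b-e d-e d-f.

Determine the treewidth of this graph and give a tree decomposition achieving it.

Treewidth 2.
One such decomposition:
Bags: B1 = {b, c, e}  B2 = {c, d, e}  B3 = {c, d, f}  B4 = {a, c, f}
Tree: B1–B2, B2–B3, B3–B4

Every bag has size at most 3, so the width is 3 − 1 = 2 and tw(G) ≤ 2. For the lower bound, G contains the cycle c–b–e–d–f–a–c, so G is not a forest; only forests have treewidth ≤ 1, hence tw(G) ≥ 2. Therefore the treewidth is 2.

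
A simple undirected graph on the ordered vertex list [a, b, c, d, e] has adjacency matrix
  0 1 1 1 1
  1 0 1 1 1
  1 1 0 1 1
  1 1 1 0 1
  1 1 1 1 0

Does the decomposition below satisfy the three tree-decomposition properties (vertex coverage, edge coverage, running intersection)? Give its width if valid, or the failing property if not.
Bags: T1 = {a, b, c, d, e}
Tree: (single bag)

Yes; width 4.

Every vertex of G appears in some bag (union = {a, b, c, d, e}); every edge is covered by a bag; and for each vertex v the set of bags containing v is connected in the bag tree. The decomposition is therefore valid. The largest bag has 5 vertices, so the width is 4.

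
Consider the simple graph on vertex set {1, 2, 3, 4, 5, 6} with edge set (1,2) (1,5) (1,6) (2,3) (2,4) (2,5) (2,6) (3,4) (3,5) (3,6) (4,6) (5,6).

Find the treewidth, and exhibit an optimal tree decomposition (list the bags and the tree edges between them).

Treewidth 3.
Bags: B1 = {1, 2, 5, 6}  B2 = {2, 3, 5, 6}  B3 = {2, 3, 4, 6}
Tree: B1–B2, B2–B3

Each bag holds 4 vertices, so the decomposition has width 3, which upper-bounds the treewidth. On the other hand G contains the 4-clique {1, 2, 5, 6}. A clique must lie in a single bag of any decomposition, so no decomposition can have width below 3. Hence tw(G) = 3 exactly.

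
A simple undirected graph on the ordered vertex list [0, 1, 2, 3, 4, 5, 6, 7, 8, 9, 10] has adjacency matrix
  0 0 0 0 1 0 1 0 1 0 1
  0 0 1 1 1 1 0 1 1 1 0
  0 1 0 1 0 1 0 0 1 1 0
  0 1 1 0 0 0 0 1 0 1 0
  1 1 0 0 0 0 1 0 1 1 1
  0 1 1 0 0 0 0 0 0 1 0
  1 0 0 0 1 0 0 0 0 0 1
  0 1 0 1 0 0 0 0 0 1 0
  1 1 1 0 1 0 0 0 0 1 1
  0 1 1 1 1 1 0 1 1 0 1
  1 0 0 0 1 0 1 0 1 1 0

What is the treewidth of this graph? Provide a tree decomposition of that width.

Every bag has size at most 4, so the width is 4 − 1 = 3 and tw(G) ≤ 3. For the lower bound, the 4 vertices {0, 4, 8, 10} are pairwise adjacent, and any tree decomposition puts a clique entirely inside one bag — forcing width ≥ 3. Therefore the treewidth is 3.

Treewidth 3.
One such decomposition:
Bags: B1 = {1, 2, 5, 9}  B2 = {1, 2, 8, 9}  B3 = {1, 4, 8, 9}  B4 = {4, 8, 9, 10}  B5 = {1, 2, 3, 9}  B6 = {0, 4, 8, 10}  B7 = {1, 3, 7, 9}  B8 = {0, 4, 6, 10}
Tree: B1–B2, B2–B3, B3–B4, B1–B5, B4–B6, B5–B7, B6–B8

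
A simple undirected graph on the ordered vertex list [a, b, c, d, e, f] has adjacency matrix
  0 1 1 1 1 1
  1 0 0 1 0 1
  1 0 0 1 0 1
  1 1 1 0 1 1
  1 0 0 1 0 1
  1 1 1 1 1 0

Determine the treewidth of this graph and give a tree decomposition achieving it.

Each bag holds 4 vertices, so the decomposition has width 3, which upper-bounds the treewidth. Conversely, {a, d, e, f} is a clique of size 4, and the vertices of any clique must share a bag in every tree decomposition; so some bag has ≥ 4 vertices and tw(G) ≥ 3. Therefore the treewidth is 3.

Treewidth 3.
One optimal decomposition is:
Bags: B1 = {a, b, d, f}  B2 = {a, c, d, f}  B3 = {a, d, e, f}
Tree: B1–B2, B2–B3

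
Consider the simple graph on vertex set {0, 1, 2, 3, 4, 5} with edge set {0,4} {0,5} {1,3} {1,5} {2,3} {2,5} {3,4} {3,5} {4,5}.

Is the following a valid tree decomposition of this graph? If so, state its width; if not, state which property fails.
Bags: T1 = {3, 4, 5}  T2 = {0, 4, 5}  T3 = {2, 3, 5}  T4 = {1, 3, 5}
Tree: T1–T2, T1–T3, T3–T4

Every vertex of G appears in some bag (union = {0, 1, 2, 3, 4, 5}); every edge is covered by a bag; and for each vertex v the set of bags containing v is connected in the bag tree. The decomposition is therefore valid. The largest bag has 3 vertices, so the width is 2.

Yes; width 2.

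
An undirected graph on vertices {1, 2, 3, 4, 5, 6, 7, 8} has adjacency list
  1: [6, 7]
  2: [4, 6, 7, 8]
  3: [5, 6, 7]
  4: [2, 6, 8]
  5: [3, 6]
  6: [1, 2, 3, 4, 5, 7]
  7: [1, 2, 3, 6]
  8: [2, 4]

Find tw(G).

A width-2 tree decomposition is:
Bags: B1 = {1, 6, 7}  B2 = {3, 6, 7}  B3 = {2, 6, 7}  B4 = {2, 4, 6}  B5 = {2, 4, 8}  B6 = {3, 5, 6}
Tree: B1–B2, B1–B3, B3–B4, B4–B5, B2–B6
Each bag holds 3 vertices, so the decomposition has width 2, which upper-bounds the treewidth. Conversely, {2, 4, 8} is a clique of size 3, and the vertices of any clique must share a bag in every tree decomposition; so some bag has ≥ 3 vertices and tw(G) ≥ 2. The upper and lower bounds meet at 2, so that is the treewidth.

2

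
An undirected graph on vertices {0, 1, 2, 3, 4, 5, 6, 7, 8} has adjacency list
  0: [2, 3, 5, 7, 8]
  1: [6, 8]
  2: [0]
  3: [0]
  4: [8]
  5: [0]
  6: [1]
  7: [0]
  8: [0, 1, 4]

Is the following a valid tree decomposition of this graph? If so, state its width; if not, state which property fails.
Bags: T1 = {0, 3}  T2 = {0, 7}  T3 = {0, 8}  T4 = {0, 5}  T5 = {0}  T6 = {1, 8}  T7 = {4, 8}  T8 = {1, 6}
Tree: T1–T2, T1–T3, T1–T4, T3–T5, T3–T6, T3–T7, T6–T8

No — vertex 2 appears in no bag.

A tree decomposition must satisfy three properties: every vertex lies in some bag; for every edge, both endpoints lie together in some bag; and for every vertex, the bags containing it form a connected subtree. Here vertex 2 appears in no bag, so the decomposition is invalid.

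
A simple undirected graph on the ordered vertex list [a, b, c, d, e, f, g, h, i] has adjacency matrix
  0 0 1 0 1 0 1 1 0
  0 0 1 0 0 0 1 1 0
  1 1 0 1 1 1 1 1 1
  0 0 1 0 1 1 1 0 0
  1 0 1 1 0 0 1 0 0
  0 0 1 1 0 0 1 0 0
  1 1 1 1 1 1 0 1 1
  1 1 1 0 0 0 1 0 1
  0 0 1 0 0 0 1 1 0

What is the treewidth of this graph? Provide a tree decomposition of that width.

The largest bag has 4 vertices, giving width 3; this decomposition certifies tw(G) ≤ 3. On the other hand G contains the 4-clique {c, d, e, g}. A clique must lie in a single bag of any decomposition, so no decomposition can have width below 3. Hence tw(G) = 3 exactly.

Treewidth 3.
Bags: B1 = {c, g, h, i}  B2 = {a, c, g, h}  B3 = {b, c, g, h}  B4 = {a, c, e, g}  B5 = {c, d, e, g}  B6 = {c, d, f, g}
Tree: B1–B2, B1–B3, B2–B4, B4–B5, B5–B6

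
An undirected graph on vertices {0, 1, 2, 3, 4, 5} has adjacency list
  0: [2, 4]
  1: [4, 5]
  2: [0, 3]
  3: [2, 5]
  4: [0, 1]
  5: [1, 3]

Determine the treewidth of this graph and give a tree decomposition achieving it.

Treewidth 2.
One such decomposition:
Bags: B1 = {1, 4, 5}  B2 = {3, 4, 5}  B3 = {2, 3, 4}  B4 = {0, 2, 4}
Tree: B1–B2, B2–B3, B3–B4

The largest bag has 3 vertices, giving width 2; this decomposition certifies tw(G) ≤ 2. The edges 4–1–5–3–2–0–4 form a cycle, so G is not a tree and its treewidth is at least 2. The upper and lower bounds meet at 2, so that is the treewidth.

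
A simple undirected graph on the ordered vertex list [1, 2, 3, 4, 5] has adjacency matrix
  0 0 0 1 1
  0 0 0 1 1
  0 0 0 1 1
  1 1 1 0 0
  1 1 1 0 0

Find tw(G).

A width-2 tree decomposition is:
Bags: B1 = {1, 4, 5}  B2 = {2, 4, 5}  B3 = {3, 4, 5}
Tree: B1–B2, B2–B3
The largest bag has 3 vertices, giving width 2; this decomposition certifies tw(G) ≤ 2. For the lower bound, G contains the cycle 1–5–2–4–1, so G is not a forest; only forests have treewidth ≤ 1, hence tw(G) ≥ 2. Therefore the treewidth is 2.

2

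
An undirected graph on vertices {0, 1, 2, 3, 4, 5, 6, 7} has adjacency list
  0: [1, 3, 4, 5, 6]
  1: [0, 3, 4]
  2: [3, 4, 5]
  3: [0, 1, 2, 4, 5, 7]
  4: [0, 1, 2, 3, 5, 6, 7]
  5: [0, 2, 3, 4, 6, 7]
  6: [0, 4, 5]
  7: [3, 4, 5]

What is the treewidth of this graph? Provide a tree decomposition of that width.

Treewidth 3.
Bags: B1 = {3, 4, 5, 7}  B2 = {0, 3, 4, 5}  B3 = {0, 4, 5, 6}  B4 = {0, 1, 3, 4}  B5 = {2, 3, 4, 5}
Tree: B1–B2, B2–B3, B2–B4, B1–B5

Each bag holds 4 vertices, so the decomposition has width 3, which upper-bounds the treewidth. On the other hand G contains the 4-clique {0, 1, 3, 4}. A clique must lie in a single bag of any decomposition, so no decomposition can have width below 3. Hence tw(G) = 3 exactly.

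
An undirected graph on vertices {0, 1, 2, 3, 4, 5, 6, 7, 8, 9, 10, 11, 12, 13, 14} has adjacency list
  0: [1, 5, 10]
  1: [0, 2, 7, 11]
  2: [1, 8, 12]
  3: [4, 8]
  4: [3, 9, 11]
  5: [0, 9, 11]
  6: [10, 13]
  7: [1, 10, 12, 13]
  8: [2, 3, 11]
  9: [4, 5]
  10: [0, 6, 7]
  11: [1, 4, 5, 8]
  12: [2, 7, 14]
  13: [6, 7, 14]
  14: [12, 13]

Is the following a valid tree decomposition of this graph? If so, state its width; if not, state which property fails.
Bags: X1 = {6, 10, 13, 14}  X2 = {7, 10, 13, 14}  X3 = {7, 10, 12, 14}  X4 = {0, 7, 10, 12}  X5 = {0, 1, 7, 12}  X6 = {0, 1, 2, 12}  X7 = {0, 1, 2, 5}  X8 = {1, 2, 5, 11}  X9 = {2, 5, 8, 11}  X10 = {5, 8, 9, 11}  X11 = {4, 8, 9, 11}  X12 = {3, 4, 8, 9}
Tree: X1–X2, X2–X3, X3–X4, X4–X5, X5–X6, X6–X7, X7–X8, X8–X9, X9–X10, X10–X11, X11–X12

Every vertex of G appears in some bag (union = {0, 1, 2, 3, 4, 5, 6, 7, 8, 9, 10, 11, 12, 13, 14}); every edge is covered by a bag; and for each vertex v the set of bags containing v is connected in the bag tree. The decomposition is therefore valid. The largest bag has 4 vertices, so the width is 3.

Yes; width 3.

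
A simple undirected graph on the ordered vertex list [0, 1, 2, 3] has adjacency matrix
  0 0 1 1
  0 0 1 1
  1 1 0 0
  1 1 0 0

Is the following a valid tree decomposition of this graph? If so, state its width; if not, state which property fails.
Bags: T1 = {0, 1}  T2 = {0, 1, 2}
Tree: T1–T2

A tree decomposition must satisfy three properties: every vertex lies in some bag; for every edge, both endpoints lie together in some bag; and for every vertex, the bags containing it form a connected subtree. Here vertex 3 appears in no bag, so the decomposition is invalid.

No — vertex 3 appears in no bag.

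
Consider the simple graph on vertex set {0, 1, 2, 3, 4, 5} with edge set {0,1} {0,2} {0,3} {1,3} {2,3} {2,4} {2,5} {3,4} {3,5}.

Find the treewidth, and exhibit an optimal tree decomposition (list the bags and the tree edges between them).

Treewidth 2.
Bags: B1 = {0, 2, 3}  B2 = {0, 1, 3}  B3 = {2, 3, 4}  B4 = {2, 3, 5}
Tree: B1–B2, B1–B3, B3–B4

Each bag holds 3 vertices, so the decomposition has width 2, which upper-bounds the treewidth. On the other hand G contains the 3-clique {0, 1, 3}. A clique must lie in a single bag of any decomposition, so no decomposition can have width below 2. Combining the bounds, tw(G) = 2.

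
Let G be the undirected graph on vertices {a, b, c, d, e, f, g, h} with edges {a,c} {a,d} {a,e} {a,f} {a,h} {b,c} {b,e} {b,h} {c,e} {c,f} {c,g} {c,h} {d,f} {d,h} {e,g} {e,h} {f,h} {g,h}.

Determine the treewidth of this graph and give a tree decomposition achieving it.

The largest bag has 4 vertices, giving width 3; this decomposition certifies tw(G) ≤ 3. Conversely, {a, d, f, h} is a clique of size 4, and the vertices of any clique must share a bag in every tree decomposition; so some bag has ≥ 4 vertices and tw(G) ≥ 3. The upper and lower bounds meet at 3, so that is the treewidth.

Treewidth 3.
One optimal decomposition is:
Bags: B1 = {a, c, e, h}  B2 = {c, e, g, h}  B3 = {b, c, e, h}  B4 = {a, c, f, h}  B5 = {a, d, f, h}
Tree: B1–B2, B1–B3, B1–B4, B4–B5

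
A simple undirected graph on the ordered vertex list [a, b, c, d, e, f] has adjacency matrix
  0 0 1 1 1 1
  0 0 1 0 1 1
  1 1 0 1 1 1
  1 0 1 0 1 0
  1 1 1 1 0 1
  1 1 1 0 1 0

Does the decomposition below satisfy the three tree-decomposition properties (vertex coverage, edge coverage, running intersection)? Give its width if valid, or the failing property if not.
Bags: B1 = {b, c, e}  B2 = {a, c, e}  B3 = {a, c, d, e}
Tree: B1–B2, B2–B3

A tree decomposition must satisfy three properties: every vertex lies in some bag; for every edge, both endpoints lie together in some bag; and for every vertex, the bags containing it form a connected subtree. Here vertex f appears in no bag, so the decomposition is invalid.

No — vertex f appears in no bag.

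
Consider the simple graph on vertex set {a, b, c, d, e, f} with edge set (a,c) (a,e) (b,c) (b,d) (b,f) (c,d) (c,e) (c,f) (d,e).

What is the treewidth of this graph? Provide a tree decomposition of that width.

Treewidth 2.
One such decomposition:
Bags: B1 = {c, d, e}  B2 = {b, c, d}  B3 = {b, c, f}  B4 = {a, c, e}
Tree: B1–B2, B2–B3, B1–B4

Every bag has size at most 3, so the width is 3 − 1 = 2 and tw(G) ≤ 2. For the lower bound, the 3 vertices {c, d, e} are pairwise adjacent, and any tree decomposition puts a clique entirely inside one bag — forcing width ≥ 2. Combining the bounds, tw(G) = 2.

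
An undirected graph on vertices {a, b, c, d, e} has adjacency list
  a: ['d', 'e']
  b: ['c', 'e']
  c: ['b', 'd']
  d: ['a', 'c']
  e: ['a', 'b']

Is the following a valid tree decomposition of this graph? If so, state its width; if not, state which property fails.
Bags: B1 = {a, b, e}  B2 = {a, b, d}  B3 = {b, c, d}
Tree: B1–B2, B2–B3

Every vertex of G appears in some bag (union = {a, b, c, d, e}); every edge is covered by a bag; and for each vertex v the set of bags containing v is connected in the bag tree. The decomposition is therefore valid. The largest bag has 3 vertices, so the width is 2.

Yes; width 2.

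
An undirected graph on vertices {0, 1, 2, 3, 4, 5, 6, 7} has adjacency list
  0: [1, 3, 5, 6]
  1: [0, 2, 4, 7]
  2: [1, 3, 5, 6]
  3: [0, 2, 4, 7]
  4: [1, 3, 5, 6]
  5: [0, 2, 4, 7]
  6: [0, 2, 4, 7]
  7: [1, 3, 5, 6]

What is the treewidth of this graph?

4

A width-4 tree decomposition is:
Bags: B1 = {0, 2, 4, 5, 7}  B2 = {0, 2, 3, 4, 7}  B3 = {0, 2, 4, 6, 7}  B4 = {0, 1, 2, 4, 7}
Tree: B1–B2, B2–B3, B3–B4
Every bag has size at most 5, so the width is 5 − 1 = 4 and tw(G) ≤ 4. For the lower bound: the 5 vertex sets {5,7}, {2,3}, {4,6}, {0}, {1} are disjoint, each induces a connected subgraph, and every pair is joined by at least one edge of G. Contracting each set to a single vertex therefore yields K_{5} as a minor, and since treewidth is minor-monotone, tw(G) ≥ tw(K_{5}) = 4. Therefore the treewidth is 4.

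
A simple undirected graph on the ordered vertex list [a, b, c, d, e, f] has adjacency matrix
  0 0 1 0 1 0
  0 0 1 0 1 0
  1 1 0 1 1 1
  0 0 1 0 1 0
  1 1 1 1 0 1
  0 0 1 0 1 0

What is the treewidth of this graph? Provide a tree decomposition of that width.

Every bag has size at most 3, so the width is 3 − 1 = 2 and tw(G) ≤ 2. For the lower bound, the 3 vertices {c, d, e} are pairwise adjacent, and any tree decomposition puts a clique entirely inside one bag — forcing width ≥ 2. Combining the bounds, tw(G) = 2.

Treewidth 2.
One optimal decomposition is:
Bags: B1 = {c, d, e}  B2 = {a, c, e}  B3 = {b, c, e}  B4 = {c, e, f}
Tree: B1–B2, B1–B3, B1–B4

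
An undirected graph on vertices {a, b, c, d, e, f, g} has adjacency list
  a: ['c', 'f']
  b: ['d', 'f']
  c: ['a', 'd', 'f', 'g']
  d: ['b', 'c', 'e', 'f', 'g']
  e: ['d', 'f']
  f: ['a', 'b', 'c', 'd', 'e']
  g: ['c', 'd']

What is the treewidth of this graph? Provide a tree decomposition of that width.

Each bag holds 3 vertices, so the decomposition has width 2, which upper-bounds the treewidth. For the lower bound, the 3 vertices {c, d, g} are pairwise adjacent, and any tree decomposition puts a clique entirely inside one bag — forcing width ≥ 2. The upper and lower bounds meet at 2, so that is the treewidth.

Treewidth 2.
One optimal decomposition is:
Bags: B1 = {a, c, f}  B2 = {c, d, f}  B3 = {b, d, f}  B4 = {d, e, f}  B5 = {c, d, g}
Tree: B1–B2, B2–B3, B3–B4, B2–B5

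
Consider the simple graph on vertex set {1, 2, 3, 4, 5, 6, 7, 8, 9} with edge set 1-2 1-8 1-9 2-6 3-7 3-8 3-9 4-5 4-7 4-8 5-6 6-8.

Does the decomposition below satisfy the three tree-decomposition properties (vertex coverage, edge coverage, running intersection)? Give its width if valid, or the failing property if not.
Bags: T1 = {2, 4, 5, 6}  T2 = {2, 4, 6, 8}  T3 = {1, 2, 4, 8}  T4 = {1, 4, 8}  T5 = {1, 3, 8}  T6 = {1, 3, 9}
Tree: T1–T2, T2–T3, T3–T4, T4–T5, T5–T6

A tree decomposition must satisfy three properties: every vertex lies in some bag; for every edge, both endpoints lie together in some bag; and for every vertex, the bags containing it form a connected subtree. Here vertex 7 appears in no bag, so the decomposition is invalid.

No — vertex 7 appears in no bag.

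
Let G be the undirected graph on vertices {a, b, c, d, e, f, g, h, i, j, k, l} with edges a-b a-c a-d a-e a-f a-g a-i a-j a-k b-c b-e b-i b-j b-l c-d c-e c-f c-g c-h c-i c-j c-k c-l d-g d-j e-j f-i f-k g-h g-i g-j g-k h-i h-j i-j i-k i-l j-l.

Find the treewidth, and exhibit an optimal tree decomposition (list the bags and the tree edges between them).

Treewidth 4.
One such decomposition:
Bags: B1 = {a, c, d, g, j}  B2 = {a, c, g, i, j}  B3 = {a, b, c, i, j}  B4 = {c, g, h, i, j}  B5 = {a, c, g, i, k}  B6 = {a, c, f, i, k}  B7 = {a, b, c, e, j}  B8 = {b, c, i, j, l}
Tree: B1–B2, B2–B3, B2–B4, B2–B5, B5–B6, B3–B7, B3–B8

Every bag has size at most 5, so the width is 5 − 1 = 4 and tw(G) ≤ 4. For the lower bound, the 5 vertices {a, c, d, g, j} are pairwise adjacent, and any tree decomposition puts a clique entirely inside one bag — forcing width ≥ 4. Therefore the treewidth is 4.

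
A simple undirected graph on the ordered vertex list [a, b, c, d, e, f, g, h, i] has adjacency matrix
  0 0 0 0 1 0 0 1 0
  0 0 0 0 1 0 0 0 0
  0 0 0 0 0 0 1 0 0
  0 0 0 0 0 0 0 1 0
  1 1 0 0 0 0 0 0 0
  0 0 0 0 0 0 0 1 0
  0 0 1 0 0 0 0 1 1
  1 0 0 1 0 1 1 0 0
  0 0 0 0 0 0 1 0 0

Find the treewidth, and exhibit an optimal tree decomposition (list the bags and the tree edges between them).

The largest bag has 2 vertices, giving width 1; this decomposition certifies tw(G) ≤ 1. Since G has at least one edge (e.g. d–h), it is not an edgeless graph, so tw(G) ≥ 1. Hence tw(G) = 1 exactly.

Treewidth 1.
One optimal decomposition is:
Bags: B1 = {d, h}  B2 = {a, h}  B3 = {a, e}  B4 = {g, h}  B5 = {f, h}  B6 = {g, i}  B7 = {c, g}  B8 = {b, e}
Tree: B1–B2, B2–B3, B2–B4, B4–B5, B4–B6, B6–B7, B3–B8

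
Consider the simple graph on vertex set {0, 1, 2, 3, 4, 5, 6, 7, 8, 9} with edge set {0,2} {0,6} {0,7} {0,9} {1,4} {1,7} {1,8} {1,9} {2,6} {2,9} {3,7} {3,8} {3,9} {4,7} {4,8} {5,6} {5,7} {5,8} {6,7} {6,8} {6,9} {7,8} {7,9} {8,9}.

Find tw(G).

3

A width-3 tree decomposition is:
Bags: B1 = {3, 7, 8, 9}  B2 = {6, 7, 8, 9}  B3 = {0, 6, 7, 9}  B4 = {1, 7, 8, 9}  B5 = {0, 2, 6, 9}  B6 = {5, 6, 7, 8}  B7 = {1, 4, 7, 8}
Tree: B1–B2, B2–B3, B2–B4, B3–B5, B2–B6, B4–B7
Every bag has size at most 4, so the width is 4 − 1 = 3 and tw(G) ≤ 3. On the other hand G contains the 4-clique {0, 2, 6, 9}. A clique must lie in a single bag of any decomposition, so no decomposition can have width below 3. The upper and lower bounds meet at 3, so that is the treewidth.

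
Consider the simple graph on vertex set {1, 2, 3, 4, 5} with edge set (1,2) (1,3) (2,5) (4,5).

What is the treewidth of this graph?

A width-1 tree decomposition is:
Bags: B1 = {1, 3}  B2 = {1, 2}  B3 = {2, 5}  B4 = {4, 5}
Tree: B1–B2, B2–B3, B3–B4
The largest bag has 2 vertices, giving width 1; this decomposition certifies tw(G) ≤ 1. G has an edge, so its treewidth is at least 1. Combining the bounds, tw(G) = 1.

1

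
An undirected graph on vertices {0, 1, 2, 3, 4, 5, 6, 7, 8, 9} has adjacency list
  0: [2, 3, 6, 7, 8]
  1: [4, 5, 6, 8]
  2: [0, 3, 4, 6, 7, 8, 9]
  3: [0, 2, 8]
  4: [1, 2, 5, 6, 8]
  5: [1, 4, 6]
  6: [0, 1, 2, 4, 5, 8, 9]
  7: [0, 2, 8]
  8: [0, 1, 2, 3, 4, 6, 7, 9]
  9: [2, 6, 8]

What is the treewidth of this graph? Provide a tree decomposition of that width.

Treewidth 3.
Bags: B1 = {2, 4, 6, 8}  B2 = {1, 4, 6, 8}  B3 = {2, 6, 8, 9}  B4 = {0, 2, 6, 8}  B5 = {0, 2, 3, 8}  B6 = {1, 4, 5, 6}  B7 = {0, 2, 7, 8}
Tree: B1–B2, B1–B3, B1–B4, B4–B5, B2–B6, B5–B7

The largest bag has 4 vertices, giving width 3; this decomposition certifies tw(G) ≤ 3. For the lower bound, the 4 vertices {1, 4, 6, 8} are pairwise adjacent, and any tree decomposition puts a clique entirely inside one bag — forcing width ≥ 3. Therefore the treewidth is 3.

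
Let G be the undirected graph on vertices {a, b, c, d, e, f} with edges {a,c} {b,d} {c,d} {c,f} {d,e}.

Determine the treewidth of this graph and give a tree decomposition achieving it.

Treewidth 1.
One such decomposition:
Bags: B1 = {c, d}  B2 = {c, f}  B3 = {a, c}  B4 = {b, d}  B5 = {d, e}
Tree: B1–B2, B2–B3, B1–B4, B1–B5

Each bag holds 2 vertices, so the decomposition has width 1, which upper-bounds the treewidth. G has an edge, so its treewidth is at least 1. Hence tw(G) = 1 exactly.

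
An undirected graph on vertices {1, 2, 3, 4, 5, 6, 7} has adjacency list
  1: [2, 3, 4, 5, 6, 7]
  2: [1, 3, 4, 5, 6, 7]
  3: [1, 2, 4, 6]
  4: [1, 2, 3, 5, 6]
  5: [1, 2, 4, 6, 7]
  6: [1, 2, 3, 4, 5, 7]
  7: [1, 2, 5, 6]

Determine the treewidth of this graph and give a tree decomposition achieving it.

Treewidth 4.
One optimal decomposition is:
Bags: B1 = {1, 2, 3, 4, 6}  B2 = {1, 2, 4, 5, 6}  B3 = {1, 2, 5, 6, 7}
Tree: B1–B2, B2–B3

The largest bag has 5 vertices, giving width 4; this decomposition certifies tw(G) ≤ 4. Conversely, {1, 2, 3, 4, 6} is a clique of size 5, and the vertices of any clique must share a bag in every tree decomposition; so some bag has ≥ 5 vertices and tw(G) ≥ 4. Therefore the treewidth is 4.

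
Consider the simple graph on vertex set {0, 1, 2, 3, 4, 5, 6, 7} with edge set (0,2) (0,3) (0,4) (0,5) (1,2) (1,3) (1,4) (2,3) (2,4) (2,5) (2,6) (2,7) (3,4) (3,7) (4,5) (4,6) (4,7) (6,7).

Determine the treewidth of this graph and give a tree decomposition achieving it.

The largest bag has 4 vertices, giving width 3; this decomposition certifies tw(G) ≤ 3. For the lower bound, the 4 vertices {0, 2, 3, 4} are pairwise adjacent, and any tree decomposition puts a clique entirely inside one bag — forcing width ≥ 3. Therefore the treewidth is 3.

Treewidth 3.
One such decomposition:
Bags: B1 = {2, 3, 4, 7}  B2 = {1, 2, 3, 4}  B3 = {0, 2, 3, 4}  B4 = {0, 2, 4, 5}  B5 = {2, 4, 6, 7}
Tree: B1–B2, B1–B3, B3–B4, B1–B5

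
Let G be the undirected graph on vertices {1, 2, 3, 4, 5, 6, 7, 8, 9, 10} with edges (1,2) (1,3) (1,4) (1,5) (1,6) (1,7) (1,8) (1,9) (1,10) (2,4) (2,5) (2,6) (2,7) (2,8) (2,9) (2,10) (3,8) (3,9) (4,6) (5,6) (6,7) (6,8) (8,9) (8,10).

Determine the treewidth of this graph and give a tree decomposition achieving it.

Treewidth 3.
One such decomposition:
Bags: B1 = {1, 3, 8, 9}  B2 = {1, 2, 8, 9}  B3 = {1, 2, 6, 8}  B4 = {1, 2, 8, 10}  B5 = {1, 2, 6, 7}  B6 = {1, 2, 5, 6}  B7 = {1, 2, 4, 6}
Tree: B1–B2, B2–B3, B2–B4, B3–B5, B5–B6, B6–B7

Each bag holds 4 vertices, so the decomposition has width 3, which upper-bounds the treewidth. Conversely, {1, 2, 8, 9} is a clique of size 4, and the vertices of any clique must share a bag in every tree decomposition; so some bag has ≥ 4 vertices and tw(G) ≥ 3. Hence tw(G) = 3 exactly.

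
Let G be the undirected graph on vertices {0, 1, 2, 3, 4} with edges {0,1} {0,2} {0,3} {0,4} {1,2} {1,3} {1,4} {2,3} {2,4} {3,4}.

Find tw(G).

A width-4 tree decomposition is:
Bags: B1 = {0, 1, 2, 3, 4}
Tree: (single bag)
With just one bag of size 5, the width is 5 − 1 = 4, so tw(G) ≤ 4. On the other hand G contains the 5-clique {0, 1, 2, 3, 4}. A clique must lie in a single bag of any decomposition, so no decomposition can have width below 4. Combining the bounds, tw(G) = 4.

4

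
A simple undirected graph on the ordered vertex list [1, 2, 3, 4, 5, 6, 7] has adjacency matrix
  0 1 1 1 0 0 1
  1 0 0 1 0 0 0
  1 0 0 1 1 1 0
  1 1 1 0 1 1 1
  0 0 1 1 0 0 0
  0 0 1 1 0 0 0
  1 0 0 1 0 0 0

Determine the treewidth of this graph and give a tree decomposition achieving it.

The largest bag has 3 vertices, giving width 2; this decomposition certifies tw(G) ≤ 2. Conversely, {1, 2, 4} is a clique of size 3, and the vertices of any clique must share a bag in every tree decomposition; so some bag has ≥ 3 vertices and tw(G) ≥ 2. The upper and lower bounds meet at 2, so that is the treewidth.

Treewidth 2.
Bags: B1 = {3, 4, 5}  B2 = {1, 3, 4}  B3 = {1, 2, 4}  B4 = {3, 4, 6}  B5 = {1, 4, 7}
Tree: B1–B2, B2–B3, B2–B4, B3–B5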